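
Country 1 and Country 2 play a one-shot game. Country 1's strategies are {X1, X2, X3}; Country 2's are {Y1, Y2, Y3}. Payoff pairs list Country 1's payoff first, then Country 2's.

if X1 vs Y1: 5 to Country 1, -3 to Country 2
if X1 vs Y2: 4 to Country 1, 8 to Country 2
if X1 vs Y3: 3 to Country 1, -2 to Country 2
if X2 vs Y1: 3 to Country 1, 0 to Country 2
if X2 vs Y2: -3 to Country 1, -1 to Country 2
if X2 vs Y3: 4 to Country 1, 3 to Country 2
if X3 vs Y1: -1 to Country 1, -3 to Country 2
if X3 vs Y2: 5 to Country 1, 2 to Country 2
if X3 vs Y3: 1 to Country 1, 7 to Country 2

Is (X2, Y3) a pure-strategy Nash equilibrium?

Holding Country 2 at Y3: Country 1 gets 4 from X2, versus 3 from X1, 1 from X3. No profitable deviation for Country 1.
Holding Country 1 at X2: Country 2 gets 3 from Y3, versus 0 from Y1, -1 from Y2. No profitable deviation for Country 2 either.

Yes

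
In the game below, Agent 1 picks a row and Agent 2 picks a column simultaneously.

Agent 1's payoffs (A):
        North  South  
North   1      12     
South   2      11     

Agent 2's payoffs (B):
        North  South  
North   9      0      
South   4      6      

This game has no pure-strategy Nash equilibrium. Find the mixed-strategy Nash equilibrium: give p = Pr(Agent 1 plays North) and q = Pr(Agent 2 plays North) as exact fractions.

p = 2/11, q = 1/2

Each player's mixing probability is pinned down by making the *other* player indifferent.
Agent 2 indifferent between North and South: p·9 + (1−p)·4 = p·0 + (1−p)·6 ⟹ 4 + 5p = 6 + (-6)p ⟹ p = 2/11.
Agent 1 indifferent between North and South: q·1 + (1−q)·12 = q·2 + (1−q)·11 ⟹ 12 + (-11)q = 11 + (-9)q ⟹ q = 1/2.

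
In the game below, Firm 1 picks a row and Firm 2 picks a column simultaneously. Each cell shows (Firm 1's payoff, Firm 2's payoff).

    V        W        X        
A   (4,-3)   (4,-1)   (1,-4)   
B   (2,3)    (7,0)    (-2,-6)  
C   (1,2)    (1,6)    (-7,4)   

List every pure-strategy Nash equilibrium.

Check mutual best responses: a cell is a NE iff neither player can gain by unilaterally deviating.
Firm 1's best responses — vs V: A (payoff 4); vs W: B (payoff 7); vs X: A (payoff 1).
Firm 2's best responses — vs A: W (payoff -1); vs B: V (payoff 3); vs C: W (payoff 6).
No cell has both players best-responding. For instance, Firm 1's best reply to W is B, but against B Firm 2 prefers V over W.

None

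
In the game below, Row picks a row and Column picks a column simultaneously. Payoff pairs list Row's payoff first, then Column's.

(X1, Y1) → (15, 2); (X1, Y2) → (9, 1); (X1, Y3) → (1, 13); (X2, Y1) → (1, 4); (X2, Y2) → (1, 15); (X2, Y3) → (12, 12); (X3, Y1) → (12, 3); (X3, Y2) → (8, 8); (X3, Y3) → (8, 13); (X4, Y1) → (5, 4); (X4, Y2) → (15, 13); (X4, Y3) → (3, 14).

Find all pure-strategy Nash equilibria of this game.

No pure-strategy Nash equilibrium

Check mutual best responses: a cell is a NE iff neither player can gain by unilaterally deviating.
Row's best responses — vs Y1: X1 (payoff 15); vs Y2: X4 (payoff 15); vs Y3: X2 (payoff 12).
Column's best responses — vs X1: Y3 (payoff 13); vs X2: Y2 (payoff 15); vs X3: Y3 (payoff 13); vs X4: Y3 (payoff 14).
No cell has both players best-responding. For instance, Row's best reply to Y3 is X2, but against X2 Column prefers Y2 over Y3.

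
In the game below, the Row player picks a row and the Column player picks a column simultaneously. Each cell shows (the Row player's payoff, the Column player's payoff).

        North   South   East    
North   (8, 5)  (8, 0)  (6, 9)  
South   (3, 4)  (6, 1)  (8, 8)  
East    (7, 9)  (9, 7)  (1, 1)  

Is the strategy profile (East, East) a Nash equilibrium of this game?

Holding the Column player at East: the Row player gets 1 from East but could get 8 by switching to South. The Row player has a profitable deviation.

No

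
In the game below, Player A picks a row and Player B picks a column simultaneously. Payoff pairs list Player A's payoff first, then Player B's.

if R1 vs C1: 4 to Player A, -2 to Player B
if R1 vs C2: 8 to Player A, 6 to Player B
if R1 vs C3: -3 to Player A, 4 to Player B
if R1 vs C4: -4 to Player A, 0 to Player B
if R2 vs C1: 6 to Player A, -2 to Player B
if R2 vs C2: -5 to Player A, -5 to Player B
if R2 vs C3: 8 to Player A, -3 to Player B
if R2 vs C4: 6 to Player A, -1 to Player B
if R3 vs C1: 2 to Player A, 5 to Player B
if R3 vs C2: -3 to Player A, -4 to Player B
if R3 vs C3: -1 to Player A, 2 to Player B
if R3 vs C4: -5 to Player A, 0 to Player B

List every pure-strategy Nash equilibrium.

(R1, C2) and (R2, C4)

Check mutual best responses: a cell is a NE iff neither player can gain by unilaterally deviating.
Player A's best responses — vs C1: R2 (payoff 6); vs C2: R1 (payoff 8); vs C3: R2 (payoff 8); vs C4: R2 (payoff 6).
Player B's best responses — vs R1: C2 (payoff 6); vs R2: C4 (payoff -1); vs R3: C1 (payoff 5).
Mutual best responses occur at (R1, C2) and (R2, C4); at each, neither player gains by switching.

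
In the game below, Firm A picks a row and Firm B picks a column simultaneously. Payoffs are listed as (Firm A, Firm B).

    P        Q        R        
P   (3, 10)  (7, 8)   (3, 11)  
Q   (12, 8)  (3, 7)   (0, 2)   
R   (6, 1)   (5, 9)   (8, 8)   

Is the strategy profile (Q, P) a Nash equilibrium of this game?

Yes

Holding Firm B at P: Firm A gets 12 from Q, versus 3 from P, 6 from R. No profitable deviation for Firm A.
Holding Firm A at Q: Firm B gets 8 from P, versus 7 from Q, 2 from R. No profitable deviation for Firm B either.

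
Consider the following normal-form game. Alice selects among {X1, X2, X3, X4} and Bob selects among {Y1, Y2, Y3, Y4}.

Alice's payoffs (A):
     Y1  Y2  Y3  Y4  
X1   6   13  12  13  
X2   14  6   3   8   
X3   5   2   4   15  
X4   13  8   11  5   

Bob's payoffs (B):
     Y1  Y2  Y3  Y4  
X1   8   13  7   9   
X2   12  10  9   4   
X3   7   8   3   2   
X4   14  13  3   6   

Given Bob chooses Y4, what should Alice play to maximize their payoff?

With Bob fixed at Y4, Alice's payoffs are: X1 → 13, X2 → 8, X3 → 15, X4 → 5.
The maximum is 15, achieved by X3.

X3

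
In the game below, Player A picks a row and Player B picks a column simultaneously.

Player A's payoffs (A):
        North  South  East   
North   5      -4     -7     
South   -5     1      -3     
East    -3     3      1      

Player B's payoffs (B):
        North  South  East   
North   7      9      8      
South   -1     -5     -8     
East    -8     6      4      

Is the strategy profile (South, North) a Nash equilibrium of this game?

Holding Player B at North: Player A gets -5 from South but could get 5 by switching to North. Player A has a profitable deviation.

No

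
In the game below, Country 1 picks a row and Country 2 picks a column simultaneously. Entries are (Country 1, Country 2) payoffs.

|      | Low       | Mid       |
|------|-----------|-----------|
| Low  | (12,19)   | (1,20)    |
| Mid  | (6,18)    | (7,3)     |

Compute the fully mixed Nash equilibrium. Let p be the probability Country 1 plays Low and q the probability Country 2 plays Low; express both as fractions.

In a mixed NE each player is indifferent between their pure strategies, so the opponent's mix sets the indifference.
Country 2 indifferent between Low and Mid: p·19 + (1−p)·18 = p·20 + (1−p)·3 ⟹ 18 + 1p = 3 + 17p ⟹ p = 15/16.
Country 1 indifferent between Low and Mid: q·12 + (1−q)·1 = q·6 + (1−q)·7 ⟹ 1 + 11q = 7 + (-1)q ⟹ q = 1/2.

p = 15/16, q = 1/2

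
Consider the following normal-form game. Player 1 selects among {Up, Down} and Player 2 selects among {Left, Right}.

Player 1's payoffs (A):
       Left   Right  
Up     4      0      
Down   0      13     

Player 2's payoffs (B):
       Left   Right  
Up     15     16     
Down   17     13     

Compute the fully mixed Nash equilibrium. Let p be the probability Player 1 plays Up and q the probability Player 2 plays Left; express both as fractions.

p = 4/5, q = 13/17

Each player's mixing probability is pinned down by making the *other* player indifferent.
Player 2 indifferent between Left and Right: p·15 + (1−p)·17 = p·16 + (1−p)·13 ⟹ 17 + (-2)p = 13 + 3p ⟹ p = 4/5.
Player 1 indifferent between Up and Down: q·4 + (1−q)·0 = q·0 + (1−q)·13 ⟹ 0 + 4q = 13 + (-13)q ⟹ q = 13/17.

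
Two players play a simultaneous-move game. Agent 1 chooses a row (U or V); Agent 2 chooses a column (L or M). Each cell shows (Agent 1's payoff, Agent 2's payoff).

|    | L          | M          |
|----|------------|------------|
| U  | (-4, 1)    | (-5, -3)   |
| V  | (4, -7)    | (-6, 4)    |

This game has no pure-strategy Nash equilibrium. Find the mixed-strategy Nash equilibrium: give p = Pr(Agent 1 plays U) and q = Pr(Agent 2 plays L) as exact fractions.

Each player's mixing probability is pinned down by making the *other* player indifferent.
Agent 2 indifferent between L and M: p·1 + (1−p)·(-7) = p·(-3) + (1−p)·4 ⟹ (-7) + 8p = 4 + (-7)p ⟹ p = 11/15.
Agent 1 indifferent between U and V: q·(-4) + (1−q)·(-5) = q·4 + (1−q)·(-6) ⟹ (-5) + 1q = (-6) + 10q ⟹ q = 1/9.

p = 11/15, q = 1/9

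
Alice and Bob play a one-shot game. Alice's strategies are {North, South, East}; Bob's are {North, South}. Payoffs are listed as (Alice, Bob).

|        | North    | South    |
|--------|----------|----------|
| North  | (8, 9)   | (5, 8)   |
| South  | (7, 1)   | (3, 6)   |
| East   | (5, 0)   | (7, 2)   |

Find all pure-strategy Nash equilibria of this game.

Find each player's best response to every opponent strategy; NE are the intersections.
Alice's best responses — vs North: North (payoff 8); vs South: East (payoff 7).
Bob's best responses — vs North: North (payoff 9); vs South: South (payoff 6); vs East: South (payoff 2).
Mutual best responses occur at (North, North) and (East, South); at each, neither player gains by switching.

(North, North) and (East, South)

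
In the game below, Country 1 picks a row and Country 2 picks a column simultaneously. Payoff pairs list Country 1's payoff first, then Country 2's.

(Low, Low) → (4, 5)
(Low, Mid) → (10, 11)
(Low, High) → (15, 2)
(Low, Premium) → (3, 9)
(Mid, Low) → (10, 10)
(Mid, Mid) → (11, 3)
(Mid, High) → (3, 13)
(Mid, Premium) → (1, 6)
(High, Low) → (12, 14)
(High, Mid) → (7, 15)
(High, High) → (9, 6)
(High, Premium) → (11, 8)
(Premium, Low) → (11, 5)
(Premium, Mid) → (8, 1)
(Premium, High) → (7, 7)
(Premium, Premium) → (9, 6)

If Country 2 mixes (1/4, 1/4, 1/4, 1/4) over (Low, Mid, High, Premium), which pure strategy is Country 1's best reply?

High

Country 1's best reply maximizes expected payoff against the mix.
Low: (1/4)·4 + (1/4)·10 + (1/4)·15 + (1/4)·3 = 8
Mid: (1/4)·10 + (1/4)·11 + (1/4)·3 + (1/4)·1 = 25/4
High: (1/4)·12 + (1/4)·7 + (1/4)·9 + (1/4)·11 = 39/4
Premium: (1/4)·11 + (1/4)·8 + (1/4)·7 + (1/4)·9 = 35/4
Highest expected payoff is 39/4, from High.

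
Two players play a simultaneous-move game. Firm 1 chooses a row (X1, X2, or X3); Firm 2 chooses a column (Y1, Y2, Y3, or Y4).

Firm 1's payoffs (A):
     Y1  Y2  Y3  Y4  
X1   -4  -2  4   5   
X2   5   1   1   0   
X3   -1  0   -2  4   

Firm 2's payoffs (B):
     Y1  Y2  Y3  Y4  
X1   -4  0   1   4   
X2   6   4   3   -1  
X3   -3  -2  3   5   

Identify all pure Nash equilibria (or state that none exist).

(X1, Y4) and (X2, Y1)

Find each player's best response to every opponent strategy; NE are the intersections.
Firm 1's best responses — vs Y1: X2 (payoff 5); vs Y2: X2 (payoff 1); vs Y3: X1 (payoff 4); vs Y4: X1 (payoff 5).
Firm 2's best responses — vs X1: Y4 (payoff 4); vs X2: Y1 (payoff 6); vs X3: Y4 (payoff 5).
Mutual best responses occur at (X1, Y4) and (X2, Y1); at each, neither player gains by switching.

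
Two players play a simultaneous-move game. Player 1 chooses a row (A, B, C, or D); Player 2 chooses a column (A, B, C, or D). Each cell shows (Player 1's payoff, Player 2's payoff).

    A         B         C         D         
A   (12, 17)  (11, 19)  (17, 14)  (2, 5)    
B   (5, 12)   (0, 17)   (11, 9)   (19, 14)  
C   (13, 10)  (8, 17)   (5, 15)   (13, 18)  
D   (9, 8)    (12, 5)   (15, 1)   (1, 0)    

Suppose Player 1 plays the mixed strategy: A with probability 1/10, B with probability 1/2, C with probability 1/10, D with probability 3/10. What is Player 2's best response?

Player 2's best reply maximizes expected payoff against the mix.
A: (1/10)·17 + (1/2)·12 + (1/10)·10 + (3/10)·8 = 111/10
B: (1/10)·19 + (1/2)·17 + (1/10)·17 + (3/10)·5 = 68/5
C: (1/10)·14 + (1/2)·9 + (1/10)·15 + (3/10)·1 = 77/10
D: (1/10)·5 + (1/2)·14 + (1/10)·18 + (3/10)·0 = 93/10
Highest expected payoff is 68/5, from B.

B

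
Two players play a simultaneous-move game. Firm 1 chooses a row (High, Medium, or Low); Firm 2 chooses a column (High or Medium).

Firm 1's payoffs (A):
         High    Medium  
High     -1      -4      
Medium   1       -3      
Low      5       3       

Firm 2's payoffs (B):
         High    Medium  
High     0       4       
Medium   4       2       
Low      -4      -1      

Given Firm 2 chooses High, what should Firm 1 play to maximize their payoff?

Low

With Firm 2 fixed at High, Firm 1's payoffs are: High → -1, Medium → 1, Low → 5.
The maximum is 5, achieved by Low.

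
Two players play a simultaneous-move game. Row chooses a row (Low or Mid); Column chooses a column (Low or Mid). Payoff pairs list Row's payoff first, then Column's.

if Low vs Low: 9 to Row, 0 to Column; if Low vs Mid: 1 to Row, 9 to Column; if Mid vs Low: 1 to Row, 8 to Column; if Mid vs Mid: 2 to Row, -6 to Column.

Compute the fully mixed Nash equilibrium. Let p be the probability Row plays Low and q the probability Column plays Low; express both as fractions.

Each player's mixing probability is pinned down by making the *other* player indifferent.
Column indifferent between Low and Mid: p·0 + (1−p)·8 = p·9 + (1−p)·(-6) ⟹ 8 + (-8)p = (-6) + 15p ⟹ p = 14/23.
Row indifferent between Low and Mid: q·9 + (1−q)·1 = q·1 + (1−q)·2 ⟹ 1 + 8q = 2 + (-1)q ⟹ q = 1/9.

p = 14/23, q = 1/9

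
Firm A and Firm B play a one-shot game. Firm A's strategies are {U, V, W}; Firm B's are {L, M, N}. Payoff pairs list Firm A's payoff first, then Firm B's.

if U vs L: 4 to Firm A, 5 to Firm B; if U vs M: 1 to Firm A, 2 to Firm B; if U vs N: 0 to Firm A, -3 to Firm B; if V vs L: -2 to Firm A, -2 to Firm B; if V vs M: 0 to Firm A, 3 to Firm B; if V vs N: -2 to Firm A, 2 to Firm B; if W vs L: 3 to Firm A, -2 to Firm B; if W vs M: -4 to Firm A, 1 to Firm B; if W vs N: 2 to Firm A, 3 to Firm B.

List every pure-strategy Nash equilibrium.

(U, L) and (W, N)

A profile is a Nash equilibrium when each player is best-responding to the other.
Firm A's best responses — vs L: U (payoff 4); vs M: U (payoff 1); vs N: W (payoff 2).
Firm B's best responses — vs U: L (payoff 5); vs V: M (payoff 3); vs W: N (payoff 3).
Mutual best responses occur at (U, L) and (W, N); at each, neither player gains by switching.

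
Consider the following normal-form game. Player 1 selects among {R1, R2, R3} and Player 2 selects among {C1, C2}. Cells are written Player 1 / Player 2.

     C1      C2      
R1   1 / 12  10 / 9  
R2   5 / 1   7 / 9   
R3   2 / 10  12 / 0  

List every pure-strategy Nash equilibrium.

Find each player's best response to every opponent strategy; NE are the intersections.
Player 1's best responses — vs C1: R2 (payoff 5); vs C2: R3 (payoff 12).
Player 2's best responses — vs R1: C1 (payoff 12); vs R2: C2 (payoff 9); vs R3: C1 (payoff 10).
No cell has both players best-responding. For instance, Player 1's best reply to C2 is R3, but against R3 Player 2 prefers C1 over C2.

None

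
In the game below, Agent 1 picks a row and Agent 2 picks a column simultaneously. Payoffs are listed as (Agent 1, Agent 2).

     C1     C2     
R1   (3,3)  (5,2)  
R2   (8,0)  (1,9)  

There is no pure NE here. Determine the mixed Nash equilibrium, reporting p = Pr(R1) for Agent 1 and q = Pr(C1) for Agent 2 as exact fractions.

Each player's mixing probability is pinned down by making the *other* player indifferent.
Agent 2 indifferent between C1 and C2: p·3 + (1−p)·0 = p·2 + (1−p)·9 ⟹ 0 + 3p = 9 + (-7)p ⟹ p = 9/10.
Agent 1 indifferent between R1 and R2: q·3 + (1−q)·5 = q·8 + (1−q)·1 ⟹ 5 + (-2)q = 1 + 7q ⟹ q = 4/9.

p = 9/10, q = 4/9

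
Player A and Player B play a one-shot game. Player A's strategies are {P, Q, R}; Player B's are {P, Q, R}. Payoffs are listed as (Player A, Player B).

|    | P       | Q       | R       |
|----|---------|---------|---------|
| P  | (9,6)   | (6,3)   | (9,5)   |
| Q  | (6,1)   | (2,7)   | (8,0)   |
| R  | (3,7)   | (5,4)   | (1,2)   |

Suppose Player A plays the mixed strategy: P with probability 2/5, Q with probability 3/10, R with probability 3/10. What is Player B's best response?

P

Player B's best reply maximizes expected payoff against the mix.
P: (2/5)·6 + (3/10)·1 + (3/10)·7 = 24/5
Q: (2/5)·3 + (3/10)·7 + (3/10)·4 = 9/2
R: (2/5)·5 + (3/10)·0 + (3/10)·2 = 13/5
Highest expected payoff is 24/5, from P.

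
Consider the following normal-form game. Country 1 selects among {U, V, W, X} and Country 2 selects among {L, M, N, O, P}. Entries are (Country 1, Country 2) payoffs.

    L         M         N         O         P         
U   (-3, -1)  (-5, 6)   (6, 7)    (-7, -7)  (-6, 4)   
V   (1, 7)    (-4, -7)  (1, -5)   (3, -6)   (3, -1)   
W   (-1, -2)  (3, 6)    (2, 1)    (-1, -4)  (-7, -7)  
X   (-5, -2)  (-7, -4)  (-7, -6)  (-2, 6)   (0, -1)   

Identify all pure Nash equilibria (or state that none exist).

A profile is a Nash equilibrium when each player is best-responding to the other.
Country 1's best responses — vs L: V (payoff 1); vs M: W (payoff 3); vs N: U (payoff 6); vs O: V (payoff 3); vs P: V (payoff 3).
Country 2's best responses — vs U: N (payoff 7); vs V: L (payoff 7); vs W: M (payoff 6); vs X: O (payoff 6).
Mutual best responses occur at (U, N), (V, L), and (W, M); at each, neither player gains by switching.

(U, N), (V, L), and (W, M)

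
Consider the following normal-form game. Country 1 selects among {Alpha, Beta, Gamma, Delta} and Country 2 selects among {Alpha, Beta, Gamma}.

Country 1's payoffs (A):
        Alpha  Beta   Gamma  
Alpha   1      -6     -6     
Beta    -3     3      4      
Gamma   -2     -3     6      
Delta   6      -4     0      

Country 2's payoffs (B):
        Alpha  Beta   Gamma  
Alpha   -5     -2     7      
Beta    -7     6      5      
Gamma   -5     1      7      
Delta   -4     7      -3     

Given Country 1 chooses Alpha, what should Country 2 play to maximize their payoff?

Gamma

With Country 1 fixed at Alpha, Country 2's payoffs are: Alpha → -5, Beta → -2, Gamma → 7.
The maximum is 7, achieved by Gamma.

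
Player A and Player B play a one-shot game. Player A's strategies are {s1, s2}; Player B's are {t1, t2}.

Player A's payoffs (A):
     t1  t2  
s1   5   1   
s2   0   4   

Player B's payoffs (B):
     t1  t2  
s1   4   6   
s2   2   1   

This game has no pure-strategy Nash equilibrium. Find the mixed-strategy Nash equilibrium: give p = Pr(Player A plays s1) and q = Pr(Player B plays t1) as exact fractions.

In a mixed NE each player is indifferent between their pure strategies, so the opponent's mix sets the indifference.
Player B indifferent between t1 and t2: p·4 + (1−p)·2 = p·6 + (1−p)·1 ⟹ 2 + 2p = 1 + 5p ⟹ p = 1/3.
Player A indifferent between s1 and s2: q·5 + (1−q)·1 = q·0 + (1−q)·4 ⟹ 1 + 4q = 4 + (-4)q ⟹ q = 3/8.

p = 1/3, q = 3/8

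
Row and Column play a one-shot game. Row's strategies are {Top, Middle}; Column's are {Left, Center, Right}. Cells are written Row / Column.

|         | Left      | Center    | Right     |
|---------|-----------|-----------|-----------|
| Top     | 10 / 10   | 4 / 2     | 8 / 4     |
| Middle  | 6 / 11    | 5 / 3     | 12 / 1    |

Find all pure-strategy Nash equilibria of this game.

Check mutual best responses: a cell is a NE iff neither player can gain by unilaterally deviating.
Row's best responses — vs Left: Top (payoff 10); vs Center: Middle (payoff 5); vs Right: Middle (payoff 12).
Column's best responses — vs Top: Left (payoff 10); vs Middle: Left (payoff 11).
The only mutual best response is (Top, Left); neither player gains by switching there.

(Top, Left)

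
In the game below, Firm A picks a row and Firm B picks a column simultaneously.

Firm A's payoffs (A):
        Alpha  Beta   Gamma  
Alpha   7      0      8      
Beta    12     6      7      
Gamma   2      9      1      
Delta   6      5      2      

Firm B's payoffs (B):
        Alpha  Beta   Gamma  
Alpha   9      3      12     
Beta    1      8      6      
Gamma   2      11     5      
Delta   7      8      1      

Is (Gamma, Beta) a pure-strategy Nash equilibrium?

Yes

Holding Firm B at Beta: Firm A gets 9 from Gamma, versus 0 from Alpha, 6 from Beta, 5 from Delta. No profitable deviation for Firm A.
Holding Firm A at Gamma: Firm B gets 11 from Beta, versus 2 from Alpha, 5 from Gamma. No profitable deviation for Firm B either.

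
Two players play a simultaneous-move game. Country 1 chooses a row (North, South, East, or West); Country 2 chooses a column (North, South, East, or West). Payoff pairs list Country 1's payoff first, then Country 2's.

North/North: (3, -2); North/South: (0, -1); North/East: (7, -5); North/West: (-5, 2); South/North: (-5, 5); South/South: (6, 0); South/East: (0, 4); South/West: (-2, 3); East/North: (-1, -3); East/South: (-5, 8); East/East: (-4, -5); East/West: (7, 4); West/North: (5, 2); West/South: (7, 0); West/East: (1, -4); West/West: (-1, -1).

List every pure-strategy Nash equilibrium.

A profile is a Nash equilibrium when each player is best-responding to the other.
Country 1's best responses — vs North: West (payoff 5); vs South: West (payoff 7); vs East: North (payoff 7); vs West: East (payoff 7).
Country 2's best responses — vs North: West (payoff 2); vs South: North (payoff 5); vs East: South (payoff 8); vs West: North (payoff 2).
The only mutual best response is (West, North); neither player gains by switching there.

(West, North)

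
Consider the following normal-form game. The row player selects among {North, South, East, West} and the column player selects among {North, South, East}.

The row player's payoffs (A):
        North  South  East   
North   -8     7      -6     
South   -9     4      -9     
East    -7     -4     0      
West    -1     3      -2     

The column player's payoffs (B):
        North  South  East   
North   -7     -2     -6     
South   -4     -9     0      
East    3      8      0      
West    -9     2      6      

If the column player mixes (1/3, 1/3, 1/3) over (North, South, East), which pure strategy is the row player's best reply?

West

The row player's best reply maximizes expected payoff against the mix.
North: (1/3)·(-8) + (1/3)·7 + (1/3)·(-6) = -7/3
South: (1/3)·(-9) + (1/3)·4 + (1/3)·(-9) = -14/3
East: (1/3)·(-7) + (1/3)·(-4) + (1/3)·0 = -11/3
West: (1/3)·(-1) + (1/3)·3 + (1/3)·(-2) = 0
Highest expected payoff is 0, from West.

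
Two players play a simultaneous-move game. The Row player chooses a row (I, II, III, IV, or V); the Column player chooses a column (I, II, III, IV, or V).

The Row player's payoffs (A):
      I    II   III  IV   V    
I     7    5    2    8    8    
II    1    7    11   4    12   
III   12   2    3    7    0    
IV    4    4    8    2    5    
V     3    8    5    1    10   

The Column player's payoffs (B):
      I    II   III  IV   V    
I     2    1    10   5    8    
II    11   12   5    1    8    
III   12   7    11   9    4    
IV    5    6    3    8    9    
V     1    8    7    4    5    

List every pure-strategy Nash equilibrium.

(III, I) and (V, II)

A profile is a Nash equilibrium when each player is best-responding to the other.
The Row player's best responses — vs I: III (payoff 12); vs II: V (payoff 8); vs III: II (payoff 11); vs IV: I (payoff 8); vs V: II (payoff 12).
The Column player's best responses — vs I: III (payoff 10); vs II: II (payoff 12); vs III: I (payoff 12); vs IV: V (payoff 9); vs V: II (payoff 8).
Mutual best responses occur at (III, I) and (V, II); at each, neither player gains by switching.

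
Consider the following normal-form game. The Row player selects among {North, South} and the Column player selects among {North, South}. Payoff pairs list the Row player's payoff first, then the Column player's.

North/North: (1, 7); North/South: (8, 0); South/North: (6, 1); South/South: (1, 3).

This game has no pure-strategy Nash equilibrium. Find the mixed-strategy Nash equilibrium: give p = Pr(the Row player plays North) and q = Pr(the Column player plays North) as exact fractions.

p = 2/9, q = 7/12

Each player's mixing probability is pinned down by making the *other* player indifferent.
The Column player indifferent between North and South: p·7 + (1−p)·1 = p·0 + (1−p)·3 ⟹ 1 + 6p = 3 + (-3)p ⟹ p = 2/9.
The Row player indifferent between North and South: q·1 + (1−q)·8 = q·6 + (1−q)·1 ⟹ 8 + (-7)q = 1 + 5q ⟹ q = 7/12.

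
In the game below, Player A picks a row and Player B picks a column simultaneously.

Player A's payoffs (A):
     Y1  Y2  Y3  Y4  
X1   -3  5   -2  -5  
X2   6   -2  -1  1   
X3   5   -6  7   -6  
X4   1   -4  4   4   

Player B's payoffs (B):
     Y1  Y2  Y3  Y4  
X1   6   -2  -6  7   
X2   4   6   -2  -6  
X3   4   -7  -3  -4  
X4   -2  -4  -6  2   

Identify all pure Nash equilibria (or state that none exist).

Find each player's best response to every opponent strategy; NE are the intersections.
Player A's best responses — vs Y1: X2 (payoff 6); vs Y2: X1 (payoff 5); vs Y3: X3 (payoff 7); vs Y4: X4 (payoff 4).
Player B's best responses — vs X1: Y4 (payoff 7); vs X2: Y2 (payoff 6); vs X3: Y1 (payoff 4); vs X4: Y4 (payoff 2).
The only mutual best response is (X4, Y4); neither player gains by switching there.

(X4, Y4)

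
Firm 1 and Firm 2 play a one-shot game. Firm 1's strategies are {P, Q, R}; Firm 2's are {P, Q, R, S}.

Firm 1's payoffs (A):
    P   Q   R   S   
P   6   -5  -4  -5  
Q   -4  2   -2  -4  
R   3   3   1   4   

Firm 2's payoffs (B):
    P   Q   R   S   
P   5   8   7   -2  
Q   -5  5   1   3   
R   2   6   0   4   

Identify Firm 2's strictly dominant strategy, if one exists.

Check whether one of Firm 2's strategies beats all alternatives regardless of what the opponent does.
Q strictly dominates: vs P: 8 > each of {5, 7, -2}; vs Q: 5 > each of {-5, 1, 3}; vs R: 6 > each of {2, 0, 4}.

Q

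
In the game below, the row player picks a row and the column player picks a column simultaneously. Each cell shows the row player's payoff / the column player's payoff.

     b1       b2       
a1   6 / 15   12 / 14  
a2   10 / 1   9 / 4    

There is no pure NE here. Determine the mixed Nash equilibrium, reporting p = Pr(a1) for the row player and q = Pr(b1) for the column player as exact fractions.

p = 3/4, q = 3/7

In a mixed NE each player is indifferent between their pure strategies, so the opponent's mix sets the indifference.
The column player indifferent between b1 and b2: p·15 + (1−p)·1 = p·14 + (1−p)·4 ⟹ 1 + 14p = 4 + 10p ⟹ p = 3/4.
The row player indifferent between a1 and a2: q·6 + (1−q)·12 = q·10 + (1−q)·9 ⟹ 12 + (-6)q = 9 + 1q ⟹ q = 3/7.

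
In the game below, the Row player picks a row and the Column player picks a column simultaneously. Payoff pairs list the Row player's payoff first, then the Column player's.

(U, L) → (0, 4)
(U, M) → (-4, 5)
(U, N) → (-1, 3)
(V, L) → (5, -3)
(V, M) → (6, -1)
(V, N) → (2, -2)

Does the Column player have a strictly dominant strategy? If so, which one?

M

A strategy is strictly dominant if it gives the Column player a strictly higher payoff than every other strategy, against every choice by the opponent.
M strictly dominates: vs U: 5 > each of {4, 3}; vs V: -1 > each of {-3, -2}.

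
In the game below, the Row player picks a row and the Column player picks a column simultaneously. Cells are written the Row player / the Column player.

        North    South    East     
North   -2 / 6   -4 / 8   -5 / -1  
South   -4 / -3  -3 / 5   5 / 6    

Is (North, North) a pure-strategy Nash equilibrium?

No

Holding the Column player at North: the Row player gets -2 from North, versus -4 from South. No profitable deviation for the Row player.
Holding the Row player at North: the Column player gets 6 from North but could get 8 by switching to South. The Column player has a profitable deviation.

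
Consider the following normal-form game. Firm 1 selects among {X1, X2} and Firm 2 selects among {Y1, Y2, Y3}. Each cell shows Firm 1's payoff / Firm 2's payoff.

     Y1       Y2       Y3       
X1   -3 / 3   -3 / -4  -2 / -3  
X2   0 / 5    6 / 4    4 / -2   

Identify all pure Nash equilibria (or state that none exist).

Check mutual best responses: a cell is a NE iff neither player can gain by unilaterally deviating.
Firm 1's best responses — vs Y1: X2 (payoff 0); vs Y2: X2 (payoff 6); vs Y3: X2 (payoff 4).
Firm 2's best responses — vs X1: Y1 (payoff 3); vs X2: Y1 (payoff 5).
The only mutual best response is (X2, Y1); neither player gains by switching there.

(X2, Y1)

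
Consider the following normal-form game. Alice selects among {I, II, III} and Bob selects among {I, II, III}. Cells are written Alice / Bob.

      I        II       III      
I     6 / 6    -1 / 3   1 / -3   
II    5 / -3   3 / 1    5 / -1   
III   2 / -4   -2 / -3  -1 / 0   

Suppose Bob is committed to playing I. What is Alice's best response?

With Bob fixed at I, Alice's payoffs are: I → 6, II → 5, III → 2.
The maximum is 6, achieved by I.

I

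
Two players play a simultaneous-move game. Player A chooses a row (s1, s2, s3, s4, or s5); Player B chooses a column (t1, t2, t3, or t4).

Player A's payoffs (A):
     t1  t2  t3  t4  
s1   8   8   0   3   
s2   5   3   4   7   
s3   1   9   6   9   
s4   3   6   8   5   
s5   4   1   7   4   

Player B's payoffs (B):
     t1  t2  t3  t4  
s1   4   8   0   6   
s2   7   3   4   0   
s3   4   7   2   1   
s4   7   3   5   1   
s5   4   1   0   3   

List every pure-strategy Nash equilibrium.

(s3, t2)

Find each player's best response to every opponent strategy; NE are the intersections.
Player A's best responses — vs t1: s1 (payoff 8); vs t2: s3 (payoff 9); vs t3: s4 (payoff 8); vs t4: s3 (payoff 9).
Player B's best responses — vs s1: t2 (payoff 8); vs s2: t1 (payoff 7); vs s3: t2 (payoff 7); vs s4: t1 (payoff 7); vs s5: t1 (payoff 4).
The only mutual best response is (s3, t2); neither player gains by switching there.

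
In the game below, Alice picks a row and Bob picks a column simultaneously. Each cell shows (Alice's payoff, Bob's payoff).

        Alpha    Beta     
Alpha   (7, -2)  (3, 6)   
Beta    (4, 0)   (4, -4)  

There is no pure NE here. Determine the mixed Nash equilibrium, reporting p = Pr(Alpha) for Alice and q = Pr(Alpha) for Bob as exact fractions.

Each player's mixing probability is pinned down by making the *other* player indifferent.
Bob indifferent between Alpha and Beta: p·(-2) + (1−p)·0 = p·6 + (1−p)·(-4) ⟹ 0 + (-2)p = (-4) + 10p ⟹ p = 1/3.
Alice indifferent between Alpha and Beta: q·7 + (1−q)·3 = q·4 + (1−q)·4 ⟹ 3 + 4q = 4 + 0q ⟹ q = 1/4.

p = 1/3, q = 1/4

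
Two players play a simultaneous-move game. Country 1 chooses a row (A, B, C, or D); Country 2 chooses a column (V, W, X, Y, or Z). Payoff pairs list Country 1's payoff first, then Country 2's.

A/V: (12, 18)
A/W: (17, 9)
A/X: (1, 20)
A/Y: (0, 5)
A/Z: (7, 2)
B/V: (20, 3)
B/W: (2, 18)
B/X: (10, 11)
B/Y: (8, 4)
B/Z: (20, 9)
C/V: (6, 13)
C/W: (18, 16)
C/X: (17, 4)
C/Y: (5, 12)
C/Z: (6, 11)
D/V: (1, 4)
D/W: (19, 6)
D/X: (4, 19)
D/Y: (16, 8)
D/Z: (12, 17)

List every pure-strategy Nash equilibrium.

No pure-strategy Nash equilibrium

Check mutual best responses: a cell is a NE iff neither player can gain by unilaterally deviating.
Country 1's best responses — vs V: B (payoff 20); vs W: D (payoff 19); vs X: C (payoff 17); vs Y: D (payoff 16); vs Z: B (payoff 20).
Country 2's best responses — vs A: X (payoff 20); vs B: W (payoff 18); vs C: W (payoff 16); vs D: X (payoff 19).
No cell has both players best-responding. For instance, Country 1's best reply to Y is D, but against D Country 2 prefers X over Y.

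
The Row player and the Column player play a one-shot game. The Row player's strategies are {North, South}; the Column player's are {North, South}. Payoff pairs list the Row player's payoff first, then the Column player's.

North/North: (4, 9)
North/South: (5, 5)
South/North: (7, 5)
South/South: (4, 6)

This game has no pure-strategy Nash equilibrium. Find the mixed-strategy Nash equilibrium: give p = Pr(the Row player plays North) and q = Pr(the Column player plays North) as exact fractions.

Each player's mixing probability is pinned down by making the *other* player indifferent.
The Column player indifferent between North and South: p·9 + (1−p)·5 = p·5 + (1−p)·6 ⟹ 5 + 4p = 6 + (-1)p ⟹ p = 1/5.
The Row player indifferent between North and South: q·4 + (1−q)·5 = q·7 + (1−q)·4 ⟹ 5 + (-1)q = 4 + 3q ⟹ q = 1/4.

p = 1/5, q = 1/4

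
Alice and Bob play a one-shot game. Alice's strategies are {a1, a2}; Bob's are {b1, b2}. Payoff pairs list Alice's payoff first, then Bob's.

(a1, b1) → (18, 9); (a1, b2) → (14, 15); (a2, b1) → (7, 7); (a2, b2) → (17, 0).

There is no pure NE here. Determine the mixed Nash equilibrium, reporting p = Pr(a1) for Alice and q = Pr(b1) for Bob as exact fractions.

p = 7/13, q = 3/14

In a mixed NE each player is indifferent between their pure strategies, so the opponent's mix sets the indifference.
Bob indifferent between b1 and b2: p·9 + (1−p)·7 = p·15 + (1−p)·0 ⟹ 7 + 2p = 0 + 15p ⟹ p = 7/13.
Alice indifferent between a1 and a2: q·18 + (1−q)·14 = q·7 + (1−q)·17 ⟹ 14 + 4q = 17 + (-10)q ⟹ q = 3/14.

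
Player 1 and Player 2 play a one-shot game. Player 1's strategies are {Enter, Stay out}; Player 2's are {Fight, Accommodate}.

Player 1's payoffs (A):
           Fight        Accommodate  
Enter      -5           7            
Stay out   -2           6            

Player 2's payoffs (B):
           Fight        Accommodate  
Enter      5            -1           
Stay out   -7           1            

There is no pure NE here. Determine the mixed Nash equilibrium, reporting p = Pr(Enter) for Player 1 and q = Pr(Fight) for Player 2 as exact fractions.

p = 4/7, q = 1/4

Each player's mixing probability is pinned down by making the *other* player indifferent.
Player 2 indifferent between Fight and Accommodate: p·5 + (1−p)·(-7) = p·(-1) + (1−p)·1 ⟹ (-7) + 12p = 1 + (-2)p ⟹ p = 4/7.
Player 1 indifferent between Enter and Stay out: q·(-5) + (1−q)·7 = q·(-2) + (1−q)·6 ⟹ 7 + (-12)q = 6 + (-8)q ⟹ q = 1/4.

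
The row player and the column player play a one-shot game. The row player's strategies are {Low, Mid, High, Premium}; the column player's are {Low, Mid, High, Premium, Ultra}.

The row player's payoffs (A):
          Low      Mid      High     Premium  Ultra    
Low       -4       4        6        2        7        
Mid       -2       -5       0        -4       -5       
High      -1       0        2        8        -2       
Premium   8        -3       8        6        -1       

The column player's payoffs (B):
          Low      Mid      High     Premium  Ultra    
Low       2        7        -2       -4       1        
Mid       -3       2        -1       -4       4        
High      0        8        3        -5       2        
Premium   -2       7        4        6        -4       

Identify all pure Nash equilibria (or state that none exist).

Check mutual best responses: a cell is a NE iff neither player can gain by unilaterally deviating.
The row player's best responses — vs Low: Premium (payoff 8); vs Mid: Low (payoff 4); vs High: Premium (payoff 8); vs Premium: High (payoff 8); vs Ultra: Low (payoff 7).
The column player's best responses — vs Low: Mid (payoff 7); vs Mid: Ultra (payoff 4); vs High: Mid (payoff 8); vs Premium: Mid (payoff 7).
The only mutual best response is (Low, Mid); neither player gains by switching there.

(Low, Mid)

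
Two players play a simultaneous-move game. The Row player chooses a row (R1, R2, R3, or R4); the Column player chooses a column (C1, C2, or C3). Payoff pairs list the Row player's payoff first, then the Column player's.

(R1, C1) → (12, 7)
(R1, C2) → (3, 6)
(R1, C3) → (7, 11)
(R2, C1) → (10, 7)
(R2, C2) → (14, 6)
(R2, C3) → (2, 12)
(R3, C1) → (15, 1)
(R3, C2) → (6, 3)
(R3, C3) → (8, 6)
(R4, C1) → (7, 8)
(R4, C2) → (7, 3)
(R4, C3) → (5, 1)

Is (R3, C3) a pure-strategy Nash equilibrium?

Holding the Column player at C3: the Row player gets 8 from R3, versus 7 from R1, 2 from R2, 5 from R4. No profitable deviation for the Row player.
Holding the Row player at R3: the Column player gets 6 from C3, versus 1 from C1, 3 from C2. No profitable deviation for the Column player either.

Yes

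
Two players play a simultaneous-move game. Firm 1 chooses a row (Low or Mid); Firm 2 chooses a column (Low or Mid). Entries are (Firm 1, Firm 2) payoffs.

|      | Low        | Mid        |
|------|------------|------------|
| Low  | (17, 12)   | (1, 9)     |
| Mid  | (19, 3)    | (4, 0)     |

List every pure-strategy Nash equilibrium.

(Mid, Low)

A profile is a Nash equilibrium when each player is best-responding to the other.
Firm 1's best responses — vs Low: Mid (payoff 19); vs Mid: Mid (payoff 4).
Firm 2's best responses — vs Low: Low (payoff 12); vs Mid: Low (payoff 3).
The only mutual best response is (Mid, Low); neither player gains by switching there.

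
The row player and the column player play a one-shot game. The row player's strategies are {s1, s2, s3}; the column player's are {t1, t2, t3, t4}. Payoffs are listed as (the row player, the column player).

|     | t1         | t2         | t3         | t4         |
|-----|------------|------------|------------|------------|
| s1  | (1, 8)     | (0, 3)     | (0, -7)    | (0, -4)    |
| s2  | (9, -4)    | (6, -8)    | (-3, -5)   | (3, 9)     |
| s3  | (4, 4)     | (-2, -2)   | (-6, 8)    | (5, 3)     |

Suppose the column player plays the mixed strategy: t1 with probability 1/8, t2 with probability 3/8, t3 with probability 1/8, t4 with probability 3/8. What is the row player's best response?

s2

Compute the row player's expected payoff from each pure strategy against the given mix.
s1: (1/8)·1 + (3/8)·0 + (1/8)·0 + (3/8)·0 = 1/8
s2: (1/8)·9 + (3/8)·6 + (1/8)·(-3) + (3/8)·3 = 33/8
s3: (1/8)·4 + (3/8)·(-2) + (1/8)·(-6) + (3/8)·5 = 7/8
Highest expected payoff is 33/8, from s2.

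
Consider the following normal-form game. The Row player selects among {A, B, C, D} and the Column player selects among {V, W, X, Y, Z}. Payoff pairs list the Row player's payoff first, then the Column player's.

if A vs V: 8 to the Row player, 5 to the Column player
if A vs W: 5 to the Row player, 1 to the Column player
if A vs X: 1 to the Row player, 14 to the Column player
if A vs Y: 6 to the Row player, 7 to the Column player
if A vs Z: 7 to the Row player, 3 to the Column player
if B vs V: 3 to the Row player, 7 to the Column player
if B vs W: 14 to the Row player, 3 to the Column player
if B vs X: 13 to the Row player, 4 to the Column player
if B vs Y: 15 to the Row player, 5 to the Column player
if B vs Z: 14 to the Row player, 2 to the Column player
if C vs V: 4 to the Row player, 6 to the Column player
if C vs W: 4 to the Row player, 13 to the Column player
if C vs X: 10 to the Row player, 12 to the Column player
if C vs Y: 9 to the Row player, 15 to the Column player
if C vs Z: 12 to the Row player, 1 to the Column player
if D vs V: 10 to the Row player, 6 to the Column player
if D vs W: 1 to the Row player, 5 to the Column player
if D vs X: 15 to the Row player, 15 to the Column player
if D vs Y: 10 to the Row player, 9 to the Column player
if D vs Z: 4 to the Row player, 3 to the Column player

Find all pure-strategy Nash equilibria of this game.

(D, X)

A profile is a Nash equilibrium when each player is best-responding to the other.
The Row player's best responses — vs V: D (payoff 10); vs W: B (payoff 14); vs X: D (payoff 15); vs Y: B (payoff 15); vs Z: B (payoff 14).
The Column player's best responses — vs A: X (payoff 14); vs B: V (payoff 7); vs C: Y (payoff 15); vs D: X (payoff 15).
The only mutual best response is (D, X); neither player gains by switching there.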